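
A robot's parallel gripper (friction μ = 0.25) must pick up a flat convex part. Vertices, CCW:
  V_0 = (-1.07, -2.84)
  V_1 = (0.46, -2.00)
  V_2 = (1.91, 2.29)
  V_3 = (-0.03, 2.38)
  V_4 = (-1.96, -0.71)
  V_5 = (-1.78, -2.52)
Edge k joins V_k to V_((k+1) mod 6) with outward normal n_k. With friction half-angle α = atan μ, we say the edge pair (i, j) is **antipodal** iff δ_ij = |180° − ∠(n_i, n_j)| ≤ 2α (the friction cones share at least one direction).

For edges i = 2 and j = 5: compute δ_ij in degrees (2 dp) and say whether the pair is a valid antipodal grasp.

α = atan 0.25 = 14.04°;  2α = 28.07°
edge 2: e_2 = (-1.94, +0.09);  n_2 = (+0.0463, +0.9989)
edge 5: e_5 = (+0.71, -0.32);  n_5 = (-0.4109, -0.9117)
∠(n_2, n_5) = 158.39°
δ = |180° − 158.39°| = 21.61°
21.61° ≤ 2α = 28.07°  →  valid

δ = 21.61°, valid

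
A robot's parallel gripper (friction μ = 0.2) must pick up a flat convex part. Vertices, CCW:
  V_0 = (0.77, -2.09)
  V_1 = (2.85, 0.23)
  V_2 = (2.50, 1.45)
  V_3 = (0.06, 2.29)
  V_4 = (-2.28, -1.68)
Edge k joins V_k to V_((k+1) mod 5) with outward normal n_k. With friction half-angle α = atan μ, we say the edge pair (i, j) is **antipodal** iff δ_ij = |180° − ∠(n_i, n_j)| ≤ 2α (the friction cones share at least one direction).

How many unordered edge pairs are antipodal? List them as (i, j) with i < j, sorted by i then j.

α = atan 0.2 = 11.31°;  2α = 22.62°
n_0 = (+0.7446, -0.6675)
n_1 = (+0.9612, +0.2758)
n_2 = (+0.3255, +0.9455)
n_3 = (-0.8615, +0.5078)
n_4 = (-0.1332, -0.9911)
  (0,1): δ = 122.11°  ·
  (0,2): δ = 67.12°  ·
  (0,3): δ = 11.36°  ✓
  (0,4): δ = 124.22°  ·
  (1,2): δ = 125.00°  ·
  (1,3): δ = 46.52°  ·
  (1,4): δ = 66.34°  ·
  (2,3): δ = 101.52°  ·
  (2,4): δ = 11.34°  ✓
  (3,4): δ = 67.14°  ·
antipodal pairs: 2

count = 2; pairs: (0,3), (2,4)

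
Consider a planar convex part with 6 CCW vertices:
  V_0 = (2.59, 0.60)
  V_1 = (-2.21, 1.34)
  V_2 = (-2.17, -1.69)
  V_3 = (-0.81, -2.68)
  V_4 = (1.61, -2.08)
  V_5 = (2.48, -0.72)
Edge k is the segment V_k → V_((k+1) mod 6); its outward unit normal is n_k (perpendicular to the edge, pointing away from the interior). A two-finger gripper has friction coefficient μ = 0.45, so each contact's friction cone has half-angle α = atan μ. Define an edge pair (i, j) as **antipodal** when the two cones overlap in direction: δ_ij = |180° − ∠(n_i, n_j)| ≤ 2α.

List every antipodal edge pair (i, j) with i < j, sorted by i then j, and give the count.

count = 4; pairs: (0,2), (0,3), (1,4), (1,5)

α = atan 0.45 = 24.23°;  2α = 48.46°
n_0 = (+0.1524, +0.9883)
n_1 = (-0.9999, -0.0132)
n_2 = (-0.5885, -0.8085)
n_3 = (+0.2406, -0.9706)
n_4 = (+0.8424, -0.5389)
n_5 = (+0.9965, -0.0830)
  (0,1): δ = 80.48°  ·
  (0,2): δ = 27.29°  ✓
  (0,3): δ = 22.69°  ✓
  (0,4): δ = 66.16°  ·
  (0,5): δ = 94.00°  ·
  (1,2): δ = 126.81°  ·
  (1,3): δ = 76.83°  ·
  (1,4): δ = 33.36°  ✓
  (1,5): δ = 5.52°  ✓
  (2,3): δ = 130.02°  ·
  (2,4): δ = 86.55°  ·
  (2,5): δ = 58.71°  ·
  (3,4): δ = 136.53°  ·
  (3,5): δ = 108.69°  ·
  (4,5): δ = 152.16°  ·
antipodal pairs: 4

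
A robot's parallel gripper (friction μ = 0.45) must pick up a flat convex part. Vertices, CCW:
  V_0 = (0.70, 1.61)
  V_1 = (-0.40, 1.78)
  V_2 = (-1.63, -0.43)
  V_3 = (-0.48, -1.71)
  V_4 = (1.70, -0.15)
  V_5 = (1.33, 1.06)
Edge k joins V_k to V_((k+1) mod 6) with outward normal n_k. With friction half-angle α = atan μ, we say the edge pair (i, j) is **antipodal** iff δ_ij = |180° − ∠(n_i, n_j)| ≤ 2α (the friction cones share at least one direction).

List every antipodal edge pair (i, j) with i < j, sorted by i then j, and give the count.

count = 6; pairs: (0,2), (0,3), (1,3), (1,4), (2,4), (2,5)

α = atan 0.45 = 24.23°;  2α = 48.46°
n_0 = (+0.1527, +0.9883)
n_1 = (-0.8738, +0.4863)
n_2 = (-0.7439, -0.6683)
n_3 = (+0.5819, -0.8132)
n_4 = (+0.9563, +0.2924)
n_5 = (+0.6577, +0.7533)
  (0,1): δ = 110.31°  ·
  (0,2): δ = 39.28°  ✓
  (0,3): δ = 44.37°  ✓
  (0,4): δ = 115.79°  ·
  (0,5): δ = 147.66°  ·
  (1,2): δ = 108.96°  ·
  (1,3): δ = 25.31°  ✓
  (1,4): δ = 46.10°  ✓
  (1,5): δ = 77.98°  ·
  (2,3): δ = 96.35°  ·
  (2,4): δ = 24.93°  ✓
  (2,5): δ = 6.94°  ✓
  (3,4): δ = 108.58°  ·
  (3,5): δ = 76.71°  ·
  (4,5): δ = 148.12°  ·
antipodal pairs: 6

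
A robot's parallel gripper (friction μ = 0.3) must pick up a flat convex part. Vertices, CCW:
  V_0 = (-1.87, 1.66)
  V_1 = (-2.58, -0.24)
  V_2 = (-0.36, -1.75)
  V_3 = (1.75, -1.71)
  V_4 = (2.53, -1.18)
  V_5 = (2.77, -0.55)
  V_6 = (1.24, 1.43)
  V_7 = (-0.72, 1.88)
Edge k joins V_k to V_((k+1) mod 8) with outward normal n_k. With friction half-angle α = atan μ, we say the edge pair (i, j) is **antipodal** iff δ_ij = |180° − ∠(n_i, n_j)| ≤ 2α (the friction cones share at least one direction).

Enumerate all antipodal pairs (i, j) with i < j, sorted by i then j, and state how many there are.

count = 6; pairs: (0,4), (1,5), (1,6), (2,6), (2,7), (3,7)

α = atan 0.3 = 16.70°;  2α = 33.40°
n_0 = (-0.9367, +0.3500)
n_1 = (-0.5624, -0.8269)
n_2 = (+0.0190, -0.9998)
n_3 = (+0.5620, -0.8271)
n_4 = (+0.9345, -0.3560)
n_5 = (+0.7913, +0.6114)
n_6 = (+0.2238, +0.9746)
n_7 = (-0.1879, +0.9822)
  (0,1): δ = 103.73°  ·
  (0,2): δ = 68.42°  ·
  (0,3): δ = 35.31°  ·
  (0,4): δ = 0.36°  ✓
  (0,5): δ = 58.18°  ·
  (0,6): δ = 97.56°  ·
  (0,7): δ = 121.32°  ·
  (1,2): δ = 144.69°  ·
  (1,3): δ = 111.58°  ·
  (1,4): δ = 76.63°  ·
  (1,5): δ = 18.08°  ✓
  (1,6): δ = 21.29°  ✓
  (1,7): δ = 45.05°  ·
  (2,3): δ = 146.89°  ·
  (2,4): δ = 111.94°  ·
  (2,5): δ = 53.39°  ·
  (2,6): δ = 14.02°  ✓
  (2,7): δ = 9.74°  ✓
  (3,4): δ = 145.05°  ·
  (3,5): δ = 86.50°  ·
  (3,6): δ = 47.13°  ·
  (3,7): δ = 23.37°  ✓
  (4,5): δ = 121.45°  ·
  (4,6): δ = 82.08°  ·
  (4,7): δ = 58.32°  ·
  (5,6): δ = 140.62°  ·
  (5,7): δ = 116.86°  ·
  (6,7): δ = 156.24°  ·
antipodal pairs: 6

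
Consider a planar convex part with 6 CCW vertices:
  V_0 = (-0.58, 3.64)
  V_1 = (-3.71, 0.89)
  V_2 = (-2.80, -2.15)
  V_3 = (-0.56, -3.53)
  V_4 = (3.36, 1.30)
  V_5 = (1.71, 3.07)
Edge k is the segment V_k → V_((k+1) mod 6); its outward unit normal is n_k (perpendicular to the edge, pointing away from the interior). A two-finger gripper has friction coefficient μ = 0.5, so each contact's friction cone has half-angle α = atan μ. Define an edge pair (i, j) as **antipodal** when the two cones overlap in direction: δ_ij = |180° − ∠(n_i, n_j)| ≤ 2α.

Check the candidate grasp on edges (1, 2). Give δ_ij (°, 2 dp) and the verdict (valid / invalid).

α = atan 0.5 = 26.57°;  2α = 53.13°
edge 1: e_1 = (+0.91, -3.04);  n_1 = (-0.9580, -0.2868)
edge 2: e_2 = (+2.24, -1.38);  n_2 = (-0.5245, -0.8514)
∠(n_1, n_2) = 41.70°
δ = |180° − 41.70°| = 138.30°
138.30° > 2α = 53.13°  →  invalid

δ = 138.30°, invalid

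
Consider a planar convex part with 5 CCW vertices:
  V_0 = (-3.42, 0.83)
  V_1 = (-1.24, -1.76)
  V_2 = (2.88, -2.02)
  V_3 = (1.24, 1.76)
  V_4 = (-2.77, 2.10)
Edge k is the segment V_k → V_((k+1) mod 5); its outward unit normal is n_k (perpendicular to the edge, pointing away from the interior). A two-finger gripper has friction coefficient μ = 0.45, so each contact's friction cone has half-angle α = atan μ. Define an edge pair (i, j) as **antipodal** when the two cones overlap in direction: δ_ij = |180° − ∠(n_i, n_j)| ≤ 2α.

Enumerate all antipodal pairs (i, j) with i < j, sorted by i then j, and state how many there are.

count = 3; pairs: (0,2), (0,3), (1,3)

α = atan 0.45 = 24.23°;  2α = 48.46°
n_0 = (-0.7651, -0.6440)
n_1 = (-0.0630, -0.9980)
n_2 = (+0.9174, +0.3980)
n_3 = (+0.0845, +0.9964)
n_4 = (-0.8902, +0.4556)
  (0,1): δ = 133.70°  ·
  (0,2): δ = 16.63°  ✓
  (0,3): δ = 45.07°  ✓
  (0,4): δ = 112.81°  ·
  (1,2): δ = 62.93°  ·
  (1,3): δ = 1.24°  ✓
  (1,4): δ = 66.51°  ·
  (2,3): δ = 118.30°  ·
  (2,4): δ = 50.56°  ·
  (3,4): δ = 112.26°  ·
antipodal pairs: 3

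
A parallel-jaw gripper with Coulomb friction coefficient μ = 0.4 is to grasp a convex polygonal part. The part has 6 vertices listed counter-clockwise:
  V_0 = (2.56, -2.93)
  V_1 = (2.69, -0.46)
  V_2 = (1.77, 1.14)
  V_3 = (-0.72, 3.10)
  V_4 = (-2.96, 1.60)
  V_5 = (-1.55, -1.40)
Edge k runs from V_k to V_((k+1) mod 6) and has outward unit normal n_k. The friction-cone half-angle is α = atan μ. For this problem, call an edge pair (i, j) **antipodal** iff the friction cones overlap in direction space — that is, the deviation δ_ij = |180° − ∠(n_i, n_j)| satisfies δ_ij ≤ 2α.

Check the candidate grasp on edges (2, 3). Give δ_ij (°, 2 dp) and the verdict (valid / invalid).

α = atan 0.4 = 21.80°;  2α = 43.60°
edge 2: e_2 = (-2.49, +1.96);  n_2 = (+0.6185, +0.7858)
edge 3: e_3 = (-2.24, -1.50);  n_3 = (-0.5564, +0.8309)
∠(n_2, n_3) = 72.02°
δ = |180° − 72.02°| = 107.98°
107.98° > 2α = 43.60°  →  invalid

δ = 107.98°, invalid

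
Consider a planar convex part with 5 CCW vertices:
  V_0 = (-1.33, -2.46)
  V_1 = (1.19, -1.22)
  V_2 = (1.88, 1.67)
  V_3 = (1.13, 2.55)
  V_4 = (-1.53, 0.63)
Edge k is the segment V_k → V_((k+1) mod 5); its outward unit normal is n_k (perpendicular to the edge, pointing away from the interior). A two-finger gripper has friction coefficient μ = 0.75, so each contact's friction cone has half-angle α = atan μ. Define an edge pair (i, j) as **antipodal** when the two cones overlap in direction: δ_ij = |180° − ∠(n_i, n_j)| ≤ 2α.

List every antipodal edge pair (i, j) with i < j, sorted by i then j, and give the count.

α = atan 0.75 = 36.87°;  2α = 73.74°
n_0 = (+0.4415, -0.8973)
n_1 = (+0.9727, -0.2322)
n_2 = (+0.7611, +0.6487)
n_3 = (-0.5853, +0.8108)
n_4 = (-0.9979, -0.0646)
  (0,1): δ = 129.63°  ·
  (0,2): δ = 75.76°  ·
  (0,3): δ = 9.62°  ✓
  (0,4): δ = 67.50°  ✓
  (1,2): δ = 126.13°  ·
  (1,3): δ = 40.75°  ✓
  (1,4): δ = 17.13°  ✓
  (2,3): δ = 94.62°  ·
  (2,4): δ = 36.74°  ✓
  (3,4): δ = 122.12°  ·
antipodal pairs: 5

count = 5; pairs: (0,3), (0,4), (1,3), (1,4), (2,4)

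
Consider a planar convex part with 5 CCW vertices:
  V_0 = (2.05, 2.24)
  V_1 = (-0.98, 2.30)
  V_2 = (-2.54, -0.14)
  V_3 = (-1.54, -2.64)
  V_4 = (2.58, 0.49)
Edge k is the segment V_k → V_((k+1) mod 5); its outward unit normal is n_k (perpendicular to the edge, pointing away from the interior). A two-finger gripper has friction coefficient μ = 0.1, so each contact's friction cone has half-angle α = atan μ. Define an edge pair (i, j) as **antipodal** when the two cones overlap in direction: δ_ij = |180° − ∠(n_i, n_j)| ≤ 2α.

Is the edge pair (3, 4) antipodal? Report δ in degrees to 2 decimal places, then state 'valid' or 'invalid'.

δ = 110.37°, invalid

α = atan 0.1 = 5.71°;  2α = 11.42°
edge 3: e_3 = (+4.12, +3.13);  n_3 = (+0.6049, -0.7963)
edge 4: e_4 = (-0.53, +1.75);  n_4 = (+0.9571, +0.2899)
∠(n_3, n_4) = 69.63°
δ = |180° − 69.63°| = 110.37°
110.37° > 2α = 11.42°  →  invalid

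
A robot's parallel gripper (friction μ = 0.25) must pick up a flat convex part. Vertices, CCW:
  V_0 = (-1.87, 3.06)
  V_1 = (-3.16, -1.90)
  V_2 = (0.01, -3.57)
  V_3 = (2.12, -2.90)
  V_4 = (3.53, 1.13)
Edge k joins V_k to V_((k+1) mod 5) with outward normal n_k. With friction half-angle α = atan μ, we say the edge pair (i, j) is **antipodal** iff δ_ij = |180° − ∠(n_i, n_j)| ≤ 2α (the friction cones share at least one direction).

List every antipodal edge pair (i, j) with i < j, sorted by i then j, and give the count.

count = 2; pairs: (0,3), (1,4)

α = atan 0.25 = 14.04°;  2α = 28.07°
n_0 = (-0.9678, +0.2517)
n_1 = (-0.4661, -0.8847)
n_2 = (+0.3026, -0.9531)
n_3 = (+0.9439, -0.3302)
n_4 = (+0.3366, +0.9417)
  (0,1): δ = 103.20°  ·
  (0,2): δ = 57.80°  ·
  (0,3): δ = 4.71°  ✓
  (0,4): δ = 84.91°  ·
  (1,2): δ = 134.60°  ·
  (1,3): δ = 81.50°  ·
  (1,4): δ = 8.11°  ✓
  (2,3): δ = 126.90°  ·
  (2,4): δ = 37.28°  ·
  (3,4): δ = 90.38°  ·
antipodal pairs: 2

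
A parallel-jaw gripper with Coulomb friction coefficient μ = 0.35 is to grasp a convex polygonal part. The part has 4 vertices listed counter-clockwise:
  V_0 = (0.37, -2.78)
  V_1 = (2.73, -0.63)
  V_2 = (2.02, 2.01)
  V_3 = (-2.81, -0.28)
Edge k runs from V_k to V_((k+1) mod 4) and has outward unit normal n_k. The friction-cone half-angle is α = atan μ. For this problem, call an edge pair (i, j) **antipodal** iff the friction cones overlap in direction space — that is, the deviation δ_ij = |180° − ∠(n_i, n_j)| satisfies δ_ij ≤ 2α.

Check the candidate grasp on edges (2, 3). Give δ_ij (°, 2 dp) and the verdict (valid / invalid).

α = atan 0.35 = 19.29°;  2α = 38.58°
edge 2: e_2 = (-4.83, -2.29);  n_2 = (-0.4284, +0.9036)
edge 3: e_3 = (+3.18, -2.50);  n_3 = (-0.6180, -0.7861)
∠(n_2, n_3) = 116.46°
δ = |180° − 116.46°| = 63.54°
63.54° > 2α = 38.58°  →  invalid

δ = 63.54°, invalid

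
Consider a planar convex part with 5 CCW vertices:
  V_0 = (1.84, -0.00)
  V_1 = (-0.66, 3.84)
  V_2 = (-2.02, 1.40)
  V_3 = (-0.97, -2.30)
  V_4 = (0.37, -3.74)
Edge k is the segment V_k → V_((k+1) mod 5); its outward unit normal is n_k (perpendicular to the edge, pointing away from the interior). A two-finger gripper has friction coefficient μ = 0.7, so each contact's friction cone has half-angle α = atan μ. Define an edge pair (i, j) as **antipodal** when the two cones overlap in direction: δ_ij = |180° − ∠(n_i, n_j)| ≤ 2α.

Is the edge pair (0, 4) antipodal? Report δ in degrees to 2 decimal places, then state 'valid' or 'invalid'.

α = atan 0.7 = 34.99°;  2α = 69.98°
edge 0: e_0 = (-2.50, +3.84);  n_0 = (+0.8380, +0.5456)
edge 4: e_4 = (+1.47, +3.74);  n_4 = (+0.9307, -0.3658)
∠(n_0, n_4) = 54.52°
δ = |180° − 54.52°| = 125.48°
125.48° > 2α = 69.98°  →  invalid

δ = 125.48°, invalid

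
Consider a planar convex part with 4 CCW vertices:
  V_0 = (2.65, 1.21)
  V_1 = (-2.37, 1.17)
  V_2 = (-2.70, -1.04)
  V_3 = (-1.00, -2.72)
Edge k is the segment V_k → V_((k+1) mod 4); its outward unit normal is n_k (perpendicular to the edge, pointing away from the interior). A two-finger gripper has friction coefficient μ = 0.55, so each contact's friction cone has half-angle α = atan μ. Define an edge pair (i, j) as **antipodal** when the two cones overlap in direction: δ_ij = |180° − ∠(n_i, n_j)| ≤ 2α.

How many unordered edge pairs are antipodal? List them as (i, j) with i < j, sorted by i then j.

α = atan 0.55 = 28.81°;  2α = 57.62°
n_0 = (-0.0080, +1.0000)
n_1 = (-0.9890, +0.1477)
n_2 = (-0.7029, -0.7113)
n_3 = (+0.7327, -0.6805)
  (0,1): δ = 98.95°  ·
  (0,2): δ = 45.12°  ✓
  (0,3): δ = 46.66°  ✓
  (1,2): δ = 126.17°  ·
  (1,3): δ = 34.39°  ✓
  (2,3): δ = 88.22°  ·
antipodal pairs: 3

count = 3; pairs: (0,2), (0,3), (1,3)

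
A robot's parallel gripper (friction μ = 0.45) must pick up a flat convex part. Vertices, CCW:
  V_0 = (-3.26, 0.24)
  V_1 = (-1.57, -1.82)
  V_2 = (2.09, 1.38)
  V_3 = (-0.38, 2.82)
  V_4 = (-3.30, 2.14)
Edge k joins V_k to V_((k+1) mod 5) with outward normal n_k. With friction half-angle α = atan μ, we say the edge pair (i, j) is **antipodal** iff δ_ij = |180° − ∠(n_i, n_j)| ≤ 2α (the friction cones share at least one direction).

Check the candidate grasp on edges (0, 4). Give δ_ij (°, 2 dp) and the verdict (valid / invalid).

α = atan 0.45 = 24.23°;  2α = 48.46°
edge 0: e_0 = (+1.69, -2.06);  n_0 = (-0.7731, -0.6343)
edge 4: e_4 = (+0.04, -1.90);  n_4 = (-0.9998, -0.0210)
∠(n_0, n_4) = 38.16°
δ = |180° − 38.16°| = 141.84°
141.84° > 2α = 48.46°  →  invalid

δ = 141.84°, invalid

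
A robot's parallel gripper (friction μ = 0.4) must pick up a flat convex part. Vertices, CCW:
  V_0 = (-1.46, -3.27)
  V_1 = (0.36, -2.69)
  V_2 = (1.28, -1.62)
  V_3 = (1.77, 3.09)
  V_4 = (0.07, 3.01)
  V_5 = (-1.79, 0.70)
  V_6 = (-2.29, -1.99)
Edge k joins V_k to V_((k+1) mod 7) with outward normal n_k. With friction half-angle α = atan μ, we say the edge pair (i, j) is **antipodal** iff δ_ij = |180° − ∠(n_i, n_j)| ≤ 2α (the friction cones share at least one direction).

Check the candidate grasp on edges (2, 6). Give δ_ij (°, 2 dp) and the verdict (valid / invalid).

α = atan 0.4 = 21.80°;  2α = 43.60°
edge 2: e_2 = (+0.49, +4.71);  n_2 = (+0.9946, -0.1035)
edge 6: e_6 = (+0.83, -1.28);  n_6 = (-0.8390, -0.5441)
∠(n_2, n_6) = 141.10°
δ = |180° − 141.10°| = 38.90°
38.90° ≤ 2α = 43.60°  →  valid

δ = 38.90°, valid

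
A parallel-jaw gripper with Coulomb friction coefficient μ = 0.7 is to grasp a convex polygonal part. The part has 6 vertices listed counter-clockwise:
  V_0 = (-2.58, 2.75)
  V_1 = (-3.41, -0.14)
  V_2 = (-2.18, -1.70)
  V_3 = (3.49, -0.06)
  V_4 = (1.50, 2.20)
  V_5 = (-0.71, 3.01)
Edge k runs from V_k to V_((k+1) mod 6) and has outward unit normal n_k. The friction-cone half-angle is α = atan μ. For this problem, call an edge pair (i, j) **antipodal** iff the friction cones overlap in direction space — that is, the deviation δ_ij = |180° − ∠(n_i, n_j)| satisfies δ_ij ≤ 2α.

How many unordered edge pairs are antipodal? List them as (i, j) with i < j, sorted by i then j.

count = 8; pairs: (0,2), (0,3), (1,3), (1,4), (1,5), (2,3), (2,4), (2,5)

α = atan 0.7 = 34.99°;  2α = 69.98°
n_0 = (-0.9611, +0.2760)
n_1 = (-0.7853, -0.6192)
n_2 = (+0.2779, -0.9606)
n_3 = (+0.7505, +0.6609)
n_4 = (+0.3441, +0.9389)
n_5 = (-0.1377, +0.9905)
  (0,1): δ = 125.72°  ·
  (0,2): δ = 57.84°  ✓
  (0,3): δ = 57.39°  ✓
  (0,4): δ = 85.90°  ·
  (0,5): δ = 113.94°  ·
  (1,2): δ = 112.12°  ·
  (1,3): δ = 3.11°  ✓
  (1,4): δ = 31.62°  ✓
  (1,5): δ = 59.66°  ✓
  (2,3): δ = 64.77°  ✓
  (2,4): δ = 36.26°  ✓
  (2,5): δ = 8.22°  ✓
  (3,4): δ = 151.49°  ·
  (3,5): δ = 123.45°  ·
  (4,5): δ = 151.96°  ·
antipodal pairs: 8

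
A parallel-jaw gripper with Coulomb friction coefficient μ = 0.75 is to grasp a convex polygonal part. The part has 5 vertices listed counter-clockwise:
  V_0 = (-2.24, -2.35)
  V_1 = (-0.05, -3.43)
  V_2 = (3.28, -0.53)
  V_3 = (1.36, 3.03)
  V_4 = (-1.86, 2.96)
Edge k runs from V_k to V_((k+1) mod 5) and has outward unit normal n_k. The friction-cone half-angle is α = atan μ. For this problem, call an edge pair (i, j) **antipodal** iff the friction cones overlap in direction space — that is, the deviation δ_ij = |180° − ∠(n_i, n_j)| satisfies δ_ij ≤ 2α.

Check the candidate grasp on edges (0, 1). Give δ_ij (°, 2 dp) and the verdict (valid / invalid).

α = atan 0.75 = 36.87°;  2α = 73.74°
edge 0: e_0 = (+2.19, -1.08);  n_0 = (-0.4423, -0.8969)
edge 1: e_1 = (+3.33, +2.90);  n_1 = (+0.6567, -0.7541)
∠(n_0, n_1) = 67.30°
δ = |180° − 67.30°| = 112.70°
112.70° > 2α = 73.74°  →  invalid

δ = 112.70°, invalid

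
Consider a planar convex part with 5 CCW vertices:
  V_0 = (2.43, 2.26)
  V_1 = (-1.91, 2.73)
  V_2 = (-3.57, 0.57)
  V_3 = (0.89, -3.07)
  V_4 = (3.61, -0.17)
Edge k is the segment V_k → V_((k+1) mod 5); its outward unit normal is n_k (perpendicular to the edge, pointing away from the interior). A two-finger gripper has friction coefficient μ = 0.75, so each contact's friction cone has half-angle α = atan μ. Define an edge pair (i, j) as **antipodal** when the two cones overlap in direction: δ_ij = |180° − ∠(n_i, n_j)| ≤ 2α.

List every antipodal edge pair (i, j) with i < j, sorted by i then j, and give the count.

α = atan 0.75 = 36.87°;  2α = 73.74°
n_0 = (+0.1077, +0.9942)
n_1 = (-0.7929, +0.6094)
n_2 = (-0.6323, -0.7747)
n_3 = (+0.7294, -0.6841)
n_4 = (+0.8995, +0.4368)
  (0,1): δ = 121.36°  ·
  (0,2): δ = 33.04°  ✓
  (0,3): δ = 53.02°  ✓
  (0,4): δ = 122.08°  ·
  (1,2): δ = 91.68°  ·
  (1,3): δ = 5.62°  ✓
  (1,4): δ = 63.44°  ✓
  (2,3): δ = 93.95°  ·
  (2,4): δ = 24.88°  ✓
  (3,4): δ = 110.93°  ·
antipodal pairs: 5

count = 5; pairs: (0,2), (0,3), (1,3), (1,4), (2,4)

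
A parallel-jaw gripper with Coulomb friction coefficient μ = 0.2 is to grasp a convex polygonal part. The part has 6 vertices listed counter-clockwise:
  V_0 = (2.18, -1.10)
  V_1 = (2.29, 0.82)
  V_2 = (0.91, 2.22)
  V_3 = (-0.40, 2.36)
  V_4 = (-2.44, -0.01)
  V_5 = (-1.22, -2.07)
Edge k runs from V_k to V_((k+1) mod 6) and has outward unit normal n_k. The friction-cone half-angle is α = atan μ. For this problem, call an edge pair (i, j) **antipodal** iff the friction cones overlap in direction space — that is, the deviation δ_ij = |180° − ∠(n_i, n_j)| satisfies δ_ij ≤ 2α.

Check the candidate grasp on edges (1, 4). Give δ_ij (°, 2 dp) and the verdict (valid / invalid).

α = atan 0.2 = 11.31°;  2α = 22.62°
edge 1: e_1 = (-1.38, +1.40);  n_1 = (+0.7122, +0.7020)
edge 4: e_4 = (+1.22, -2.06);  n_4 = (-0.8604, -0.5096)
∠(n_1, n_4) = 166.05°
δ = |180° − 166.05°| = 13.95°
13.95° ≤ 2α = 22.62°  →  valid

δ = 13.95°, valid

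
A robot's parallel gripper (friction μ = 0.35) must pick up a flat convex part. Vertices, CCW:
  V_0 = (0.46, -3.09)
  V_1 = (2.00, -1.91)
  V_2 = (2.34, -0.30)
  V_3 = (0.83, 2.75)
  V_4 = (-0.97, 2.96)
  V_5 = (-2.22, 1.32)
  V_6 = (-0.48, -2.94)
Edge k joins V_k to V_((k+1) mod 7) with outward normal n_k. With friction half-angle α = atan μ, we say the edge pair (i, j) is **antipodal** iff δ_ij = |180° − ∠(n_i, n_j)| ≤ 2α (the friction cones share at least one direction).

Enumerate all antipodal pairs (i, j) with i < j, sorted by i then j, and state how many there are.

count = 5; pairs: (0,4), (1,4), (1,5), (2,5), (3,6)

α = atan 0.35 = 19.29°;  2α = 38.58°
n_0 = (+0.6082, -0.7938)
n_1 = (+0.9784, -0.2066)
n_2 = (+0.8962, +0.4437)
n_3 = (+0.1159, +0.9933)
n_4 = (-0.7953, +0.6062)
n_5 = (-0.9258, -0.3781)
n_6 = (-0.1576, -0.9875)
  (0,1): δ = 139.39°  ·
  (0,2): δ = 101.12°  ·
  (0,3): δ = 44.11°  ·
  (0,4): δ = 15.22°  ✓
  (0,5): δ = 74.76°  ·
  (0,6): δ = 133.47°  ·
  (1,2): δ = 141.74°  ·
  (1,3): δ = 84.73°  ·
  (1,4): δ = 25.39°  ✓
  (1,5): δ = 34.14°  ✓
  (1,6): δ = 92.86°  ·
  (2,3): δ = 122.99°  ·
  (2,4): δ = 63.65°  ·
  (2,5): δ = 4.12°  ✓
  (2,6): δ = 54.59°  ·
  (3,4): δ = 120.66°  ·
  (3,5): δ = 61.13°  ·
  (3,6): δ = 2.41°  ✓
  (4,5): δ = 120.47°  ·
  (4,6): δ = 61.75°  ·
  (5,6): δ = 121.28°  ·
antipodal pairs: 5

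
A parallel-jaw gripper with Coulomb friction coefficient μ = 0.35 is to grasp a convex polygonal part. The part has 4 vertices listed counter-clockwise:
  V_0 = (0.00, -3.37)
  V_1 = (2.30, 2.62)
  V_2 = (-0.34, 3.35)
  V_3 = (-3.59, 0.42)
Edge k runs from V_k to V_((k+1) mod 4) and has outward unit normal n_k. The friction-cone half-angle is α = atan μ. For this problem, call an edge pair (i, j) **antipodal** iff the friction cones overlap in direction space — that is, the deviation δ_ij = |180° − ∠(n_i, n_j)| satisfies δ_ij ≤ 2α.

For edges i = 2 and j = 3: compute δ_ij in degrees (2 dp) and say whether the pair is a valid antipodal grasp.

δ = 88.59°, invalid

α = atan 0.35 = 19.29°;  2α = 38.58°
edge 2: e_2 = (-3.25, -2.93);  n_2 = (-0.6696, +0.7427)
edge 3: e_3 = (+3.59, -3.79);  n_3 = (-0.7260, -0.6877)
∠(n_2, n_3) = 91.41°
δ = |180° − 91.41°| = 88.59°
88.59° > 2α = 38.58°  →  invalid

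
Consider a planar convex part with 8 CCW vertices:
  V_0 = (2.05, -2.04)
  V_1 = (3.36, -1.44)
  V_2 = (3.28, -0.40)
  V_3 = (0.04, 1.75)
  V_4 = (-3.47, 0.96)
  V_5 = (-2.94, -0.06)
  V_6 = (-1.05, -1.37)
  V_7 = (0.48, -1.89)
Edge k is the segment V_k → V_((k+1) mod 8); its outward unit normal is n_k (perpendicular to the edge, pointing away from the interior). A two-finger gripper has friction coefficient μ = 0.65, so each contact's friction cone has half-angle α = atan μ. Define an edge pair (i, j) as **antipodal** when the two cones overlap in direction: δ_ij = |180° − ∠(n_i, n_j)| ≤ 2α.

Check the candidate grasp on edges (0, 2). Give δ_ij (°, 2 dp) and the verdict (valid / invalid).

δ = 58.18°, valid

α = atan 0.65 = 33.02°;  2α = 66.05°
edge 0: e_0 = (+1.31, +0.60);  n_0 = (+0.4164, -0.9092)
edge 2: e_2 = (-3.24, +2.15);  n_2 = (+0.5529, +0.8332)
∠(n_0, n_2) = 121.82°
δ = |180° − 121.82°| = 58.18°
58.18° ≤ 2α = 66.05°  →  valid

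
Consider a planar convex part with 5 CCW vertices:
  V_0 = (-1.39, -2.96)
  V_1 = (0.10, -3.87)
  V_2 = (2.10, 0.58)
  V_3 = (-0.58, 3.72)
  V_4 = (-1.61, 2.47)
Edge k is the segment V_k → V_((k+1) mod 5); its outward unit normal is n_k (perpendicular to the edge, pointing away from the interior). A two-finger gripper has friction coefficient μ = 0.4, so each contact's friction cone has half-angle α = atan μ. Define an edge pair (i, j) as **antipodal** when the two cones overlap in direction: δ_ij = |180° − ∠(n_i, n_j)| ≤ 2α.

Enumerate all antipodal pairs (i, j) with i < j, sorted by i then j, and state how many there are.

count = 4; pairs: (0,2), (1,3), (1,4), (2,4)

α = atan 0.4 = 21.80°;  2α = 43.60°
n_0 = (-0.5212, -0.8534)
n_1 = (+0.9121, -0.4099)
n_2 = (+0.7606, +0.6492)
n_3 = (-0.7718, +0.6359)
n_4 = (-0.9992, -0.0405)
  (0,1): δ = 82.79°  ·
  (0,2): δ = 18.11°  ✓
  (0,3): δ = 81.93°  ·
  (0,4): δ = 123.73°  ·
  (1,2): δ = 115.32°  ·
  (1,3): δ = 15.29°  ✓
  (1,4): δ = 26.52°  ✓
  (2,3): δ = 79.97°  ·
  (2,4): δ = 38.16°  ✓
  (3,4): δ = 138.19°  ·
antipodal pairs: 4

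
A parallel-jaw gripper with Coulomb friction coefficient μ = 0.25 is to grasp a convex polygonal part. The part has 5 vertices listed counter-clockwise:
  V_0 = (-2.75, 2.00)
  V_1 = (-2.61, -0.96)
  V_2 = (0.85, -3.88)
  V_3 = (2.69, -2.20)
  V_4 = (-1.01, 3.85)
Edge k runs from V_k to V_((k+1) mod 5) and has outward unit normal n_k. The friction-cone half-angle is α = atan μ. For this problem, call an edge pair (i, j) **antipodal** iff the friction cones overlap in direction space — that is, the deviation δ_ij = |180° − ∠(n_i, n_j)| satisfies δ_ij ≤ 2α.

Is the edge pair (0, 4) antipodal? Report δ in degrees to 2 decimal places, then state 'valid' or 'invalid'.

δ = 134.05°, invalid

α = atan 0.25 = 14.04°;  2α = 28.07°
edge 0: e_0 = (+0.14, -2.96);  n_0 = (-0.9989, -0.0472)
edge 4: e_4 = (-1.74, -1.85);  n_4 = (-0.7284, +0.6851)
∠(n_0, n_4) = 45.95°
δ = |180° − 45.95°| = 134.05°
134.05° > 2α = 28.07°  →  invalid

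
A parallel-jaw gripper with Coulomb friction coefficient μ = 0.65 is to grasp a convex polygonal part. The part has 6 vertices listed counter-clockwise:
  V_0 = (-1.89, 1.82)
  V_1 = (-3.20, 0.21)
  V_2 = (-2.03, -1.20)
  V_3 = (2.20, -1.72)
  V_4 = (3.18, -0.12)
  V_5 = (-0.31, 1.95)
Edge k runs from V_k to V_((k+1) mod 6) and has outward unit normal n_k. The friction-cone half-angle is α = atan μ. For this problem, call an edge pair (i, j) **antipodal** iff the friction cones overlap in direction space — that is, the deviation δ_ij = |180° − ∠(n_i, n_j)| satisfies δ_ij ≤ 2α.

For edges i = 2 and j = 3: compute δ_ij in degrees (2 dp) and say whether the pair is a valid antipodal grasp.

δ = 114.48°, invalid

α = atan 0.65 = 33.02°;  2α = 66.05°
edge 2: e_2 = (+4.23, -0.52);  n_2 = (-0.1220, -0.9925)
edge 3: e_3 = (+0.98, +1.60);  n_3 = (+0.8528, -0.5223)
∠(n_2, n_3) = 65.52°
δ = |180° − 65.52°| = 114.48°
114.48° > 2α = 66.05°  →  invalid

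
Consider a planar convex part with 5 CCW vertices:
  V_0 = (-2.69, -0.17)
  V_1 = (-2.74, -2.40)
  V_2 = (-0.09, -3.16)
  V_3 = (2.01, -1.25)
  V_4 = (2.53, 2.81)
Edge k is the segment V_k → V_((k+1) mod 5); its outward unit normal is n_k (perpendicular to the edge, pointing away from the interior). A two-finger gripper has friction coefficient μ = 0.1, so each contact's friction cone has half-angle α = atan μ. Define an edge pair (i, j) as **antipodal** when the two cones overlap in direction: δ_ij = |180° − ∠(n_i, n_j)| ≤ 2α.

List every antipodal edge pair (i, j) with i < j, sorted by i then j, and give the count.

α = atan 0.1 = 5.71°;  2α = 11.42°
n_0 = (-0.9997, +0.0224)
n_1 = (-0.2757, -0.9612)
n_2 = (+0.6728, -0.7398)
n_3 = (+0.9919, -0.1270)
n_4 = (-0.4958, +0.8684)
  (0,1): δ = 104.72°  ·
  (0,2): δ = 46.43°  ·
  (0,3): δ = 6.01°  ✓
  (0,4): δ = 121.01°  ·
  (1,2): δ = 121.71°  ·
  (1,3): δ = 81.30°  ·
  (1,4): δ = 45.72°  ·
  (2,3): δ = 139.59°  ·
  (2,4): δ = 12.57°  ·
  (3,4): δ = 52.98°  ·
antipodal pairs: 1

count = 1; pairs: (0,3)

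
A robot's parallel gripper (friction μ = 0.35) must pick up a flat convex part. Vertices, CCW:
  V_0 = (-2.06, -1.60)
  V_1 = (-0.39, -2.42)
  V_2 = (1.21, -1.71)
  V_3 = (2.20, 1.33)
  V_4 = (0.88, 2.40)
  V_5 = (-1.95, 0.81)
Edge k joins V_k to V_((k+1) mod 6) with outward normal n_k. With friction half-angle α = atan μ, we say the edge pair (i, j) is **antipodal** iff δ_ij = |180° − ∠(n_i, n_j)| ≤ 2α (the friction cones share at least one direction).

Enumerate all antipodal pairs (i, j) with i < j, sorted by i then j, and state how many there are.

α = atan 0.35 = 19.29°;  2α = 38.58°
n_0 = (-0.4408, -0.8976)
n_1 = (+0.4056, -0.9140)
n_2 = (+0.9509, -0.3097)
n_3 = (+0.6297, +0.7768)
n_4 = (-0.4898, +0.8718)
n_5 = (-0.9990, +0.0456)
  (0,1): δ = 129.92°  ·
  (0,2): δ = 81.89°  ·
  (0,3): δ = 12.88°  ✓
  (0,4): δ = 55.48°  ·
  (0,5): δ = 113.54°  ·
  (1,2): δ = 131.97°  ·
  (1,3): δ = 62.96°  ·
  (1,4): δ = 5.40°  ✓
  (1,5): δ = 63.46°  ·
  (2,3): δ = 110.99°  ·
  (2,4): δ = 42.63°  ·
  (2,5): δ = 15.42°  ✓
  (3,4): δ = 111.64°  ·
  (3,5): δ = 53.58°  ·
  (4,5): δ = 121.94°  ·
antipodal pairs: 3

count = 3; pairs: (0,3), (1,4), (2,5)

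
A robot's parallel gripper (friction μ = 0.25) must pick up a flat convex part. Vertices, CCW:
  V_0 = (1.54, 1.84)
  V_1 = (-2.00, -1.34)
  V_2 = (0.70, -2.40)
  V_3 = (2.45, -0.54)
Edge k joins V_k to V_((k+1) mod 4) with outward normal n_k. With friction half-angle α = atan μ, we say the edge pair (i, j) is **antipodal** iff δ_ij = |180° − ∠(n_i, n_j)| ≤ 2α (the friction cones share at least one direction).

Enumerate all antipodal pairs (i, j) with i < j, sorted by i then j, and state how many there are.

α = atan 0.25 = 14.04°;  2α = 28.07°
n_0 = (-0.6683, +0.7439)
n_1 = (-0.3654, -0.9308)
n_2 = (+0.7283, -0.6852)
n_3 = (+0.9341, +0.3571)
  (0,1): δ = 63.37°  ·
  (0,2): δ = 4.81°  ✓
  (0,3): δ = 68.99°  ·
  (1,2): δ = 111.82°  ·
  (1,3): δ = 47.64°  ·
  (2,3): δ = 115.82°  ·
antipodal pairs: 1

count = 1; pairs: (0,2)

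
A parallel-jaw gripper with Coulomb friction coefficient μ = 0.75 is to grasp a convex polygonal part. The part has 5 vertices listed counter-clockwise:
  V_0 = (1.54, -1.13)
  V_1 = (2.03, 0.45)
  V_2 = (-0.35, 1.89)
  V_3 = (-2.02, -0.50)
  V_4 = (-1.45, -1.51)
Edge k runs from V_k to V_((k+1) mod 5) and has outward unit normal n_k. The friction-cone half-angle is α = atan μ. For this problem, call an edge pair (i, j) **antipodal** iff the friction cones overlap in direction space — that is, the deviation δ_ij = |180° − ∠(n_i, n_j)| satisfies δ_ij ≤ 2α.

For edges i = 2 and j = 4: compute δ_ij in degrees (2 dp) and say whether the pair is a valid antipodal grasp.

δ = 47.81°, valid

α = atan 0.75 = 36.87°;  2α = 73.74°
edge 2: e_2 = (-1.67, -2.39);  n_2 = (-0.8197, +0.5728)
edge 4: e_4 = (+2.99, +0.38);  n_4 = (+0.1261, -0.9920)
∠(n_2, n_4) = 132.19°
δ = |180° − 132.19°| = 47.81°
47.81° ≤ 2α = 73.74°  →  valid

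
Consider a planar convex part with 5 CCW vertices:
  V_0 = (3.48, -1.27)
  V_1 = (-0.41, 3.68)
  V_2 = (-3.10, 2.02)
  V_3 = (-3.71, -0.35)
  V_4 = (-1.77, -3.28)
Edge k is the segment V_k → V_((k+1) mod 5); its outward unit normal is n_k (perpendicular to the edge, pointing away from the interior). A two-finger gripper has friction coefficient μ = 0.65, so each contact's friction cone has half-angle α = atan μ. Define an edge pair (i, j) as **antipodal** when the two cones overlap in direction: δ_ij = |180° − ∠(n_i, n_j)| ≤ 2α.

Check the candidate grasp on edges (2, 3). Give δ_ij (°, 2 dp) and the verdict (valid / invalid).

α = atan 0.65 = 33.02°;  2α = 66.05°
edge 2: e_2 = (-0.61, -2.37);  n_2 = (-0.9684, +0.2493)
edge 3: e_3 = (+1.94, -2.93);  n_3 = (-0.8338, -0.5521)
∠(n_2, n_3) = 47.94°
δ = |180° − 47.94°| = 132.06°
132.06° > 2α = 66.05°  →  invalid

δ = 132.06°, invalid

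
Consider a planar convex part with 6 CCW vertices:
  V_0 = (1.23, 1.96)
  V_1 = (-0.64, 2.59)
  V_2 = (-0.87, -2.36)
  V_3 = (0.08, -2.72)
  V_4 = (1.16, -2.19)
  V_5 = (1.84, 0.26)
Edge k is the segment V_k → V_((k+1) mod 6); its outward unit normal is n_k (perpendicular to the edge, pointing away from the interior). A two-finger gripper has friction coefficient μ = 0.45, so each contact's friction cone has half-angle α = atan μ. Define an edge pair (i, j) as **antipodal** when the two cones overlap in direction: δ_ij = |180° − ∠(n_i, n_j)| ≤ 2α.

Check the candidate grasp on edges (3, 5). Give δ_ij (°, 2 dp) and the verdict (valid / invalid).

α = atan 0.45 = 24.23°;  2α = 48.46°
edge 3: e_3 = (+1.08, +0.53);  n_3 = (+0.4406, -0.8977)
edge 5: e_5 = (-0.61, +1.70);  n_5 = (+0.9412, +0.3377)
∠(n_3, n_5) = 83.60°
δ = |180° − 83.60°| = 96.40°
96.40° > 2α = 48.46°  →  invalid

δ = 96.40°, invalid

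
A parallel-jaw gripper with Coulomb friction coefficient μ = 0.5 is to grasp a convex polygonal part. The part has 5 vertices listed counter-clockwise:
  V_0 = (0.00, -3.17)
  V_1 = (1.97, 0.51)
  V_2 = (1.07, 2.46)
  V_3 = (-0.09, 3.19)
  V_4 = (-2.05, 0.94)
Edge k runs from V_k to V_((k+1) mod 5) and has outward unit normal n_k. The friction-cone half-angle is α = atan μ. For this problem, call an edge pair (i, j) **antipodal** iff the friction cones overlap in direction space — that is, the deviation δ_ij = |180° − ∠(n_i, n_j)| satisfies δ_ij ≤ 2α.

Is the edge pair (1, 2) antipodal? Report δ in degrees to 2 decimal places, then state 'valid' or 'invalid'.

α = atan 0.5 = 26.57°;  2α = 53.13°
edge 1: e_1 = (-0.90, +1.95);  n_1 = (+0.9080, +0.4191)
edge 2: e_2 = (-1.16, +0.73);  n_2 = (+0.5326, +0.8464)
∠(n_1, n_2) = 33.04°
δ = |180° − 33.04°| = 146.96°
146.96° > 2α = 53.13°  →  invalid

δ = 146.96°, invalid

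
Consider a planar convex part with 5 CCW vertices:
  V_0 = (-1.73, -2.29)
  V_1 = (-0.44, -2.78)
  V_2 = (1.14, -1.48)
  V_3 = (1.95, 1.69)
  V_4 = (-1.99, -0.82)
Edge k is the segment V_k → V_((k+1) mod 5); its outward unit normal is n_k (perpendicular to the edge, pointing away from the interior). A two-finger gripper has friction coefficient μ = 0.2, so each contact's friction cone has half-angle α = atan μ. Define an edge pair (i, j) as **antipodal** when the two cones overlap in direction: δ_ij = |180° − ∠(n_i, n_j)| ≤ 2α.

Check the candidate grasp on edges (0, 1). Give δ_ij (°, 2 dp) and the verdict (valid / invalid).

α = atan 0.2 = 11.31°;  2α = 22.62°
edge 0: e_0 = (+1.29, -0.49);  n_0 = (-0.3551, -0.9348)
edge 1: e_1 = (+1.58, +1.30);  n_1 = (+0.6354, -0.7722)
∠(n_0, n_1) = 60.25°
δ = |180° − 60.25°| = 119.75°
119.75° > 2α = 22.62°  →  invalid

δ = 119.75°, invalid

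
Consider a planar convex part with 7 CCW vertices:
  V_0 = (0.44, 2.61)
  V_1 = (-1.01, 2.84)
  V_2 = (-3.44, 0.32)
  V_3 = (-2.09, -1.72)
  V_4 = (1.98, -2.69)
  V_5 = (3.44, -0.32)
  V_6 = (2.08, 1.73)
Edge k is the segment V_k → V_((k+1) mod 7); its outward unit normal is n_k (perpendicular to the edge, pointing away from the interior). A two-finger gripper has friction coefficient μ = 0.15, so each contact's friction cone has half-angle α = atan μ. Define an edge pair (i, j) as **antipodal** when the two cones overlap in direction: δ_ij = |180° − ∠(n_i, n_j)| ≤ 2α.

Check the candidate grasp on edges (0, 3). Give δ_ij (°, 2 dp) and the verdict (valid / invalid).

δ = 4.39°, valid

α = atan 0.15 = 8.53°;  2α = 17.06°
edge 0: e_0 = (-1.45, +0.23);  n_0 = (+0.1567, +0.9877)
edge 3: e_3 = (+4.07, -0.97);  n_3 = (-0.2318, -0.9728)
∠(n_0, n_3) = 175.61°
δ = |180° − 175.61°| = 4.39°
4.39° ≤ 2α = 17.06°  →  valid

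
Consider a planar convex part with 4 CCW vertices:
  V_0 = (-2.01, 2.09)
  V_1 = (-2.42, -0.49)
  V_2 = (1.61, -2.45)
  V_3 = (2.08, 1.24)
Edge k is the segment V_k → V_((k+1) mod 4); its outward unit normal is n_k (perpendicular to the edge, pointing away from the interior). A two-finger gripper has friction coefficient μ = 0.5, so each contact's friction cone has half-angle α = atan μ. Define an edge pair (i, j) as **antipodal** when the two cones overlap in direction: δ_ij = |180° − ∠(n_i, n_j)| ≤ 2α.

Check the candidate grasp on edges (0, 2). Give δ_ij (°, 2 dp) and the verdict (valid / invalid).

δ = 1.77°, valid

α = atan 0.5 = 26.57°;  2α = 53.13°
edge 0: e_0 = (-0.41, -2.58);  n_0 = (-0.9876, +0.1569)
edge 2: e_2 = (+0.47, +3.69);  n_2 = (+0.9920, -0.1264)
∠(n_0, n_2) = 178.23°
δ = |180° − 178.23°| = 1.77°
1.77° ≤ 2α = 53.13°  →  valid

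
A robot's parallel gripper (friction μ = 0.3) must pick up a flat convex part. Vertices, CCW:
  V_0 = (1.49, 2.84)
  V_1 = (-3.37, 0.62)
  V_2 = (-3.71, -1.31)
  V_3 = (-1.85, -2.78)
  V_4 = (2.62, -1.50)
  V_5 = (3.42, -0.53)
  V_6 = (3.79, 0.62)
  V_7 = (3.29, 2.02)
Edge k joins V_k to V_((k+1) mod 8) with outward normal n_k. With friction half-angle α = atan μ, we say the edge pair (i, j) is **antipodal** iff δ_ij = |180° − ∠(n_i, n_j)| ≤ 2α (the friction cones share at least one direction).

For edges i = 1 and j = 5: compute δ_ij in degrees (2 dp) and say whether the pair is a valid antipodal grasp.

δ = 7.84°, valid

α = atan 0.3 = 16.70°;  2α = 33.40°
edge 1: e_1 = (-0.34, -1.93);  n_1 = (-0.9848, +0.1735)
edge 5: e_5 = (+0.37, +1.15);  n_5 = (+0.9519, -0.3063)
∠(n_1, n_5) = 172.16°
δ = |180° − 172.16°| = 7.84°
7.84° ≤ 2α = 33.40°  →  valid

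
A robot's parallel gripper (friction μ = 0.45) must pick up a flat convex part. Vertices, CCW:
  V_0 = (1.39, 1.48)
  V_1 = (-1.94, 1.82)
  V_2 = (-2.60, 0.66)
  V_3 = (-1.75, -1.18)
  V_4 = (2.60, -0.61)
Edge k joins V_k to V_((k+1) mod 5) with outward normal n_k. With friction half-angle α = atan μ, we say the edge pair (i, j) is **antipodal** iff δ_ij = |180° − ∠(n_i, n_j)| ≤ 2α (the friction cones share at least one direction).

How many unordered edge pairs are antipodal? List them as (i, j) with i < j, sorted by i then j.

count = 2; pairs: (0,3), (2,4)

α = atan 0.45 = 24.23°;  2α = 48.46°
n_0 = (+0.1016, +0.9948)
n_1 = (-0.8692, +0.4945)
n_2 = (-0.9078, -0.4194)
n_3 = (+0.1299, -0.9915)
n_4 = (+0.8654, +0.5010)
  (0,1): δ = 113.81°  ·
  (0,2): δ = 59.38°  ·
  (0,3): δ = 13.30°  ✓
  (0,4): δ = 125.90°  ·
  (1,2): δ = 125.57°  ·
  (1,3): δ = 52.90°  ·
  (1,4): δ = 59.71°  ·
  (2,3): δ = 107.33°  ·
  (2,4): δ = 5.27°  ✓
  (3,4): δ = 67.40°  ·
antipodal pairs: 2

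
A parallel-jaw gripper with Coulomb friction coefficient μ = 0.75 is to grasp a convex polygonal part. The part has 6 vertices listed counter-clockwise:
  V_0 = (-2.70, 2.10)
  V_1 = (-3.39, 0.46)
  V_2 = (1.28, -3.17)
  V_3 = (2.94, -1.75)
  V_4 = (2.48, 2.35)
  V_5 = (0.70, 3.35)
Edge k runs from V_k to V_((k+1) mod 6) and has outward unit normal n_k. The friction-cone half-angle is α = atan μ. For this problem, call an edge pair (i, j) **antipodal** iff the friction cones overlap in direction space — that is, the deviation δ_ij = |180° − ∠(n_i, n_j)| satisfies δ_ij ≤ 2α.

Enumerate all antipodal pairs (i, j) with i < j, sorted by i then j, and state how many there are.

α = atan 0.75 = 36.87°;  2α = 73.74°
n_0 = (-0.9217, +0.3878)
n_1 = (-0.6137, -0.7895)
n_2 = (+0.6500, -0.7599)
n_3 = (+0.9938, +0.1115)
n_4 = (+0.4898, +0.8718)
n_5 = (-0.3451, +0.9386)
  (0,1): δ = 105.04°  ·
  (0,2): δ = 26.64°  ✓
  (0,3): δ = 29.22°  ✓
  (0,4): δ = 83.49°  ·
  (0,5): δ = 133.00°  ·
  (1,2): δ = 101.60°  ·
  (1,3): δ = 45.74°  ✓
  (1,4): δ = 8.53°  ✓
  (1,5): δ = 58.04°  ✓
  (2,3): δ = 124.14°  ·
  (2,4): δ = 69.87°  ✓
  (2,5): δ = 20.36°  ✓
  (3,4): δ = 125.73°  ·
  (3,5): δ = 76.22°  ·
  (4,5): δ = 130.49°  ·
antipodal pairs: 7

count = 7; pairs: (0,2), (0,3), (1,3), (1,4), (1,5), (2,4), (2,5)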